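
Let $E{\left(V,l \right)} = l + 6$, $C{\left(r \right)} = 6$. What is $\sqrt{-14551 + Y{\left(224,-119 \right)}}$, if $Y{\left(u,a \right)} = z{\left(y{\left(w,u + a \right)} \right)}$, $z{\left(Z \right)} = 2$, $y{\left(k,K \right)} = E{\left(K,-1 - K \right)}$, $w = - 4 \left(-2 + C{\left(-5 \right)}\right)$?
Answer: $i \sqrt{14549} \approx 120.62 i$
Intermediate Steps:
$w = -16$ ($w = - 4 \left(-2 + 6\right) = \left(-4\right) 4 = -16$)
$E{\left(V,l \right)} = 6 + l$
$y{\left(k,K \right)} = 5 - K$ ($y{\left(k,K \right)} = 6 - \left(1 + K\right) = 5 - K$)
$Y{\left(u,a \right)} = 2$
$\sqrt{-14551 + Y{\left(224,-119 \right)}} = \sqrt{-14551 + 2} = \sqrt{-14549} = i \sqrt{14549}$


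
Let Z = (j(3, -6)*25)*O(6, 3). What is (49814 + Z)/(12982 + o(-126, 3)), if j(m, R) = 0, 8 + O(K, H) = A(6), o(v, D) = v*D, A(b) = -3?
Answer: 24907/6302 ≈ 3.9522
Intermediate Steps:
o(v, D) = D*v
O(K, H) = -11 (O(K, H) = -8 - 3 = -11)
Z = 0 (Z = (0*25)*(-11) = 0*(-11) = 0)
(49814 + Z)/(12982 + o(-126, 3)) = (49814 + 0)/(12982 + 3*(-126)) = 49814/(12982 - 378) = 49814/12604 = 49814*(1/12604) = 24907/6302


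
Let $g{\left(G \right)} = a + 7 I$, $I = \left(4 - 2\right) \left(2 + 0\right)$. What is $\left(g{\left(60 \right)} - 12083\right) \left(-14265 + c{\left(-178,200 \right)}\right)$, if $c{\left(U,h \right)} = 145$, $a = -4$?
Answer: $170273080$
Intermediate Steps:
$I = 4$ ($I = 2 \cdot 2 = 4$)
$g{\left(G \right)} = 24$ ($g{\left(G \right)} = -4 + 7 \cdot 4 = -4 + 28 = 24$)
$\left(g{\left(60 \right)} - 12083\right) \left(-14265 + c{\left(-178,200 \right)}\right) = \left(24 - 12083\right) \left(-14265 + 145\right) = \left(-12059\right) \left(-14120\right) = 170273080$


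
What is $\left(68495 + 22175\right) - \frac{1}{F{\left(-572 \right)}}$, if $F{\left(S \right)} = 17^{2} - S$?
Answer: $\frac{78066869}{861} \approx 90670.0$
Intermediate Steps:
$F{\left(S \right)} = 289 - S$
$\left(68495 + 22175\right) - \frac{1}{F{\left(-572 \right)}} = \left(68495 + 22175\right) - \frac{1}{289 - -572} = 90670 - \frac{1}{289 + 572} = 90670 - \frac{1}{861} = \frac{78066869}{861}$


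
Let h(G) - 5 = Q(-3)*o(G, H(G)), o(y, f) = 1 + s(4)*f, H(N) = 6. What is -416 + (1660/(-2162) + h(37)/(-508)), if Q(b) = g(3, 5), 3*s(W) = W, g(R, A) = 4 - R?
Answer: -114441171/274574 ≈ -416.80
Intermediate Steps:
s(W) = W/3
Q(b) = 1 (Q(b) = 4 - 1*3 = 4 - 3 = 1)
o(y, f) = 1 + 4*f/3 (o(y, f) = 1 + ((1/3)*4)*f = 1 + 4*f/3)
h(G) = 14 (h(G) = 5 + 1*(1 + (4/3)*6) = 5 + 1*(1 + 8) = 5 + 1*9 = 5 + 9 = 14)
-416 + (1660/(-2162) + h(37)/(-508)) = -416 + (1660/(-2162) + 14/(-508)) = -416 + (1660*(-1/2162) + 14*(-1/508)) = -416 + (-830/1081 - 7/254) = -416 - 218387/274574 = -114441171/274574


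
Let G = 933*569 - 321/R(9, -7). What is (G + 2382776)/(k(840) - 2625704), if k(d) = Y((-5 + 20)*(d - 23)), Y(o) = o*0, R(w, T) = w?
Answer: -2185213/1969278 ≈ -1.1097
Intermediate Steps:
Y(o) = 0
k(d) = 0
G = 1592524/3 (G = 933*569 - 321/9 = 530877 - 321*⅑ = 530877 - 107/3 = 1592524/3 ≈ 5.3084e+5)
(G + 2382776)/(k(840) - 2625704) = (1592524/3 + 2382776)/(0 - 2625704) = (8740852/3)/(-2625704) = (8740852/3)*(-1/2625704) = -2185213/1969278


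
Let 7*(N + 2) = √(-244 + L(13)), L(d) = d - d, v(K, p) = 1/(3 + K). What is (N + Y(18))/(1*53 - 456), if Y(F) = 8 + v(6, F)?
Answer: -55/3627 - 2*I*√61/2821 ≈ -0.015164 - 0.0055372*I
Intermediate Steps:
L(d) = 0
N = -2 + 2*I*√61/7 (N = -2 + √(-244 + 0)/7 = -2 + √(-244)/7 = -2 + (2*I*√61)/7 = -2 + 2*I*√61/7 ≈ -2.0 + 2.2315*I)
Y(F) = 73/9 (Y(F) = 8 + 1/(3 + 6) = 8 + 1/9 = 8 + ⅑ = 73/9)
(N + Y(18))/(1*53 - 456) = ((-2 + 2*I*√61/7) + 73/9)/(1*53 - 456) = (55/9 + 2*I*√61/7)/(53 - 456) = (55/9 + 2*I*√61/7)/(-403) = (55/9 + 2*I*√61/7)*(-1/403) = -55/3627 - 2*I*√61/2821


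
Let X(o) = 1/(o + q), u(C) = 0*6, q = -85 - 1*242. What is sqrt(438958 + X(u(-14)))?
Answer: sqrt(46937339655)/327 ≈ 662.54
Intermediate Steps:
q = -327 (q = -85 - 242 = -327)
u(C) = 0
X(o) = 1/(-327 + o) (X(o) = 1/(o - 327) = 1/(-327 + o))
sqrt(438958 + X(u(-14))) = sqrt(438958 + 1/(-327 + 0)) = sqrt(438958 + 1/(-327)) = sqrt(438958 - 1/327) = sqrt(143539265/327) = sqrt(46937339655)/327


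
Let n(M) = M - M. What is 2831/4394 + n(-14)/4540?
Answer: 2831/4394 ≈ 0.64429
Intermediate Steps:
n(M) = 0
2831/4394 + n(-14)/4540 = 2831/4394 + 0/4540 = 2831*(1/4394) + 0*(1/4540) = 2831/4394 + 0 = 2831/4394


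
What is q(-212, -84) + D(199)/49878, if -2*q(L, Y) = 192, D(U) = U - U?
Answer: -96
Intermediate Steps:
D(U) = 0
q(L, Y) = -96 (q(L, Y) = -½*192 = -96)
q(-212, -84) + D(199)/49878 = -96 + 0/49878 = -96 + 0*(1/49878) = -96 + 0 = -96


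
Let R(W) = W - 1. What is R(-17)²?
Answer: 324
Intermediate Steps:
R(W) = -1 + W
R(-17)² = (-1 - 17)² = (-18)² = 324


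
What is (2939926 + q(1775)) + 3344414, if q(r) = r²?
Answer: 9434965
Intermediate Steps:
(2939926 + q(1775)) + 3344414 = (2939926 + 1775²) + 3344414 = (2939926 + 3150625) + 3344414 = 6090551 + 3344414 = 9434965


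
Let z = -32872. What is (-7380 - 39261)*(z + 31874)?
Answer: 46547718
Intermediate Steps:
(-7380 - 39261)*(z + 31874) = (-7380 - 39261)*(-32872 + 31874) = -46641*(-998) = 46547718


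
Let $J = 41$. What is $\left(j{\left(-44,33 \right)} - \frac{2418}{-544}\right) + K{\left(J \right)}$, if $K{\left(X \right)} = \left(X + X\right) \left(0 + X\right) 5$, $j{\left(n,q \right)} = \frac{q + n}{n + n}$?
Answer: $\frac{4573563}{272} \approx 16815.0$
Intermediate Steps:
$j{\left(n,q \right)} = \frac{n + q}{2 n}$
$K{\left(X \right)} = 10 X^{2}$ ($K{\left(X \right)} = 2 X X 5 = 2 X^{2} \cdot 5 = 10 X^{2}$)
$\left(j{\left(-44,33 \right)} - \frac{2418}{-544}\right) + K{\left(J \right)} = \left(\frac{-44 + 33}{2 \left(-44\right)} - \frac{2418}{-544}\right) + 10 \cdot 41^{2} = \left(\frac{1}{2} \left(- \frac{1}{44}\right) \left(-11\right) - - \frac{1209}{272}\right) + 10 \cdot 1681 = \left(\frac{1}{8} + \frac{1209}{272}\right) + 16810 = \frac{1243}{272} + 16810 = \frac{4573563}{272}$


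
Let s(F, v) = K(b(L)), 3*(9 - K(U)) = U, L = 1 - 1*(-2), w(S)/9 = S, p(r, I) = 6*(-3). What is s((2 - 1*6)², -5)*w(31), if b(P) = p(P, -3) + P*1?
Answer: 3906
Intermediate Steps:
p(r, I) = -18
w(S) = 9*S
L = 3 (L = 1 + 2 = 3)
b(P) = -18 + P (b(P) = -18 + P*1 = -18 + P)
K(U) = 9 - U/3
s(F, v) = 14 (s(F, v) = 9 - (-18 + 3)/3 = 9 - ⅓*(-15) = 9 + 5 = 14)
s((2 - 1*6)², -5)*w(31) = 14*(9*31) = 14*279 = 3906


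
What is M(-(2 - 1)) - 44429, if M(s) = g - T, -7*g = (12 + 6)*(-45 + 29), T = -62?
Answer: -310281/7 ≈ -44326.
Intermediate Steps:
g = 288/7 (g = -(12 + 6)*(-45 + 29)/7 = -18*(-16)/7 = -⅐*(-288) = 288/7 ≈ 41.143)
M(s) = 722/7 (M(s) = 288/7 - 1*(-62) = 288/7 + 62 = 722/7)
M(-(2 - 1)) - 44429 = 722/7 - 44429 = -310281/7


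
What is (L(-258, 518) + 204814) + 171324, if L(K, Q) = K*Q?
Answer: 242494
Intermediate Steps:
(L(-258, 518) + 204814) + 171324 = (-258*518 + 204814) + 171324 = (-133644 + 204814) + 171324 = 71170 + 171324 = 242494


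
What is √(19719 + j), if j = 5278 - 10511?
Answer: √14486 ≈ 120.36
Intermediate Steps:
j = -5233
√(19719 + j) = √(19719 - 5233) = √14486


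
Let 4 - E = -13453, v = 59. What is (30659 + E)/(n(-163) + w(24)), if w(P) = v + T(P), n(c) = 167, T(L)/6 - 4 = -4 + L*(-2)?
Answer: -22058/31 ≈ -711.55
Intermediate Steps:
T(L) = -12*L (T(L) = 24 + 6*(-4 + L*(-2)) = 24 + 6*(-4 - 2*L) = 24 + (-24 - 12*L) = -12*L)
w(P) = 59 - 12*P
E = 13457 (E = 4 - 1*(-13453) = 4 + 13453 = 13457)
(30659 + E)/(n(-163) + w(24)) = (30659 + 13457)/(167 + (59 - 12*24)) = 44116/(167 + (59 - 288)) = 44116/(167 - 229) = 44116/(-62) = 44116*(-1/62) = -22058/31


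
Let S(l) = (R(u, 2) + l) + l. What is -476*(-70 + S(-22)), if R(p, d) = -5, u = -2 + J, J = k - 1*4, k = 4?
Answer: 56644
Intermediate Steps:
J = 0 (J = 4 - 1*4 = 4 - 4 = 0)
u = -2 (u = -2 + 0 = -2)
S(l) = -5 + 2*l (S(l) = (-5 + l) + l = -5 + 2*l)
-476*(-70 + S(-22)) = -476*(-70 + (-5 + 2*(-22))) = -476*(-70 + (-5 - 44)) = -476*(-70 - 49) = -476*(-119) = 56644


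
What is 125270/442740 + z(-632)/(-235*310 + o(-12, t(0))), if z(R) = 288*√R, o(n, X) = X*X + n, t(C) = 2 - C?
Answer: 12527/44274 - 96*I*√158/12143 ≈ 0.28294 - 0.099374*I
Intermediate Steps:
o(n, X) = n + X² (o(n, X) = X² + n = n + X²)
125270/442740 + z(-632)/(-235*310 + o(-12, t(0))) = 125270/442740 + (288*√(-632))/(-235*310 + (-12 + (2 - 1*0)²)) = 125270*(1/442740) + (288*(2*I*√158))/(-72850 + (-12 + (2 + 0)²)) = 12527/44274 + (576*I*√158)/(-72850 + (-12 + 2²)) = 12527/44274 + (576*I*√158)/(-72850 + (-12 + 4)) = 12527/44274 + (576*I*√158)/(-72850 - 8) = 12527/44274 + (576*I*√158)/(-72858) = 12527/44274 + (576*I*√158)*(-1/72858) = 12527/44274 - 96*I*√158/12143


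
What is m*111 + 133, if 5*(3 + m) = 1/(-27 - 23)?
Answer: -50111/250 ≈ -200.44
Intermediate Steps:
m = -751/250 (m = -3 + 1/(5*(-27 - 23)) = -3 + (1/5)/(-50) = -3 + (1/5)*(-1/50) = -3 - 1/250 = -751/250 ≈ -3.0040)
m*111 + 133 = -751/250*111 + 133 = -83361/250 + 133 = -50111/250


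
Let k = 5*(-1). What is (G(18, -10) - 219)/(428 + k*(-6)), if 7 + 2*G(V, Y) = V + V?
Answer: -409/916 ≈ -0.44651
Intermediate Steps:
k = -5
G(V, Y) = -7/2 + V (G(V, Y) = -7/2 + (V + V)/2 = -7/2 + (2*V)/2 = -7/2 + V)
(G(18, -10) - 219)/(428 + k*(-6)) = ((-7/2 + 18) - 219)/(428 - 5*(-6)) = (29/2 - 219)/(428 + 30) = -409/2/458 = -409/2*1/458 = -409/916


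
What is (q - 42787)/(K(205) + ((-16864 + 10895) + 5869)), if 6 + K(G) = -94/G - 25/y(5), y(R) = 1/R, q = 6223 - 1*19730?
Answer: 11540270/47449 ≈ 243.21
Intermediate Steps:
q = -13507 (q = 6223 - 19730 = -13507)
K(G) = -131 - 94/G (K(G) = -6 + (-94/G - 25/(1/5)) = -6 + (-94/G - 25/⅕) = -6 + (-94/G - 25*5) = -6 + (-94/G - 125) = -6 + (-125 - 94/G) = -131 - 94/G)
(q - 42787)/(K(205) + ((-16864 + 10895) + 5869)) = (-13507 - 42787)/((-131 - 94/205) + ((-16864 + 10895) + 5869)) = -56294/((-131 - 94*1/205) + (-5969 + 5869)) = -56294/((-131 - 94/205) - 100) = -56294/(-26949/205 - 100) = -56294/(-47449/205) = -56294*(-205/47449) = 11540270/47449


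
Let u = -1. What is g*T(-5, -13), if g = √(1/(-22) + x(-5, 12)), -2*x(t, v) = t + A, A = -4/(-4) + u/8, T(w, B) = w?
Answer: -5*√3905/44 ≈ -7.1011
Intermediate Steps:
A = 7/8 (A = -4/(-4) - 1/8 = -4*(-¼) - 1*⅛ = 1 - ⅛ = 7/8 ≈ 0.87500)
x(t, v) = -7/16 - t/2 (x(t, v) = -(t + 7/8)/2 = -(7/8 + t)/2 = -7/16 - t/2)
g = √3905/44 (g = √(1/(-22) + (-7/16 - ½*(-5))) = √(-1/22 + (-7/16 + 5/2)) = √(-1/22 + 33/16) = √(355/176) = √3905/44 ≈ 1.4202)
g*T(-5, -13) = (√3905/44)*(-5) = -5*√3905/44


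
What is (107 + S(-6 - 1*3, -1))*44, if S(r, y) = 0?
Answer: 4708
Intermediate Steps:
(107 + S(-6 - 1*3, -1))*44 = (107 + 0)*44 = 107*44 = 4708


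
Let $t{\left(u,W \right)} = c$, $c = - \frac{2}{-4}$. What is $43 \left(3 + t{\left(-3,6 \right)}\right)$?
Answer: $\frac{301}{2} \approx 150.5$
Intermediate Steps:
$c = \frac{1}{2}$ ($c = \left(-2\right) \left(- \frac{1}{4}\right) = \frac{1}{2} \approx 0.5$)
$t{\left(u,W \right)} = \frac{1}{2}$
$43 \left(3 + t{\left(-3,6 \right)}\right) = 43 \left(3 + \frac{1}{2}\right) = 43 \cdot \frac{7}{2} = \frac{301}{2}$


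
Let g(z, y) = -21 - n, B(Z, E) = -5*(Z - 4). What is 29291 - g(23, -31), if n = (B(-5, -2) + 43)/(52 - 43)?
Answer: 263896/9 ≈ 29322.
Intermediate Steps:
B(Z, E) = 20 - 5*Z (B(Z, E) = -5*(-4 + Z) = 20 - 5*Z)
n = 88/9 (n = ((20 - 5*(-5)) + 43)/(52 - 43) = ((20 + 25) + 43)/9 = (45 + 43)*(1/9) = 88*(1/9) = 88/9 ≈ 9.7778)
g(z, y) = -277/9 (g(z, y) = -21 - 1*88/9 = -21 - 88/9 = -277/9)
29291 - g(23, -31) = 29291 - 1*(-277/9) = 29291 + 277/9 = 263896/9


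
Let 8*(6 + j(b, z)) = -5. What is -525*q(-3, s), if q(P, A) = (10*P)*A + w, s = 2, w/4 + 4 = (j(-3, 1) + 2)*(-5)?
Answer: -17325/2 ≈ -8662.5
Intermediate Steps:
j(b, z) = -53/8 (j(b, z) = -6 + (1/8)*(-5) = -6 - 5/8 = -53/8)
w = 153/2 (w = -16 + 4*((-53/8 + 2)*(-5)) = -16 + 4*(-37/8*(-5)) = -16 + 4*(185/8) = -16 + 185/2 = 153/2 ≈ 76.500)
q(P, A) = 153/2 + 10*A*P (q(P, A) = (10*P)*A + 153/2 = 10*A*P + 153/2 = 153/2 + 10*A*P)
-525*q(-3, s) = -525*(153/2 + 10*2*(-3)) = -525*(153/2 - 60) = -525*33/2 = -17325/2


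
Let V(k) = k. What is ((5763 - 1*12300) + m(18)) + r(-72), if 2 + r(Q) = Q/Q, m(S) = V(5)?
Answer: -6533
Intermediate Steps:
m(S) = 5
r(Q) = -1 (r(Q) = -2 + Q/Q = -2 + 1 = -1)
((5763 - 1*12300) + m(18)) + r(-72) = ((5763 - 1*12300) + 5) - 1 = ((5763 - 12300) + 5) - 1 = (-6537 + 5) - 1 = -6532 - 1 = -6533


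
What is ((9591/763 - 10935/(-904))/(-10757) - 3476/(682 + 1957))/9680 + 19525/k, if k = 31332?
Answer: 3775451066961870073/6059836780528282752 ≈ 0.62303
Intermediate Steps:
((9591/763 - 10935/(-904))/(-10757) - 3476/(682 + 1957))/9680 + 19525/k = ((9591/763 - 10935/(-904))/(-10757) - 3476/(682 + 1957))/9680 + 19525/31332 = ((9591*(1/763) - 10935*(-1/904))*(-1/10757) - 3476/2639)*(1/9680) + 19525*(1/31332) = ((9591/763 + 10935/904)*(-1/10757) - 3476*1/2639)*(1/9680) + 19525/31332 = ((17013669/689752)*(-1/10757) - 3476/2639)*(1/9680) + 19525/31332 = (-17013669/7419662264 - 3476/2639)*(1/9680) + 19525/31332 = -3690806443165/2797212673528*1/9680 + 19525/31332 = -738161288633/5415403735950208 + 19525/31332 = 3775451066961870073/6059836780528282752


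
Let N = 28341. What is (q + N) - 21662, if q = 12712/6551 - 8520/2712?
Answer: 4943327428/740263 ≈ 6677.8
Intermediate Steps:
q = -889149/740263 (q = 12712*(1/6551) - 8520*1/2712 = 12712/6551 - 355/113 = -889149/740263 ≈ -1.2011)
(q + N) - 21662 = (-889149/740263 + 28341) - 21662 = 20978904534/740263 - 21662 = 4943327428/740263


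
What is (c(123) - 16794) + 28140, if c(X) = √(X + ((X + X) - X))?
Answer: 11346 + √246 ≈ 11362.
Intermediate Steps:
c(X) = √2*√X (c(X) = √(X + (2*X - X)) = √(X + X) = √(2*X) = √2*√X)
(c(123) - 16794) + 28140 = (√2*√123 - 16794) + 28140 = (√246 - 16794) + 28140 = (-16794 + √246) + 28140 = 11346 + √246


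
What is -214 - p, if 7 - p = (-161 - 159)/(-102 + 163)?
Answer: -13801/61 ≈ -226.25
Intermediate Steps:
p = 747/61 (p = 7 - (-161 - 159)/(-102 + 163) = 7 - (-320)/61 = 7 - 1*(-320/61) = 7 + 320/61 = 747/61 ≈ 12.246)
-214 - p = -214 - 1*747/61 = -214 - 747/61 = -13801/61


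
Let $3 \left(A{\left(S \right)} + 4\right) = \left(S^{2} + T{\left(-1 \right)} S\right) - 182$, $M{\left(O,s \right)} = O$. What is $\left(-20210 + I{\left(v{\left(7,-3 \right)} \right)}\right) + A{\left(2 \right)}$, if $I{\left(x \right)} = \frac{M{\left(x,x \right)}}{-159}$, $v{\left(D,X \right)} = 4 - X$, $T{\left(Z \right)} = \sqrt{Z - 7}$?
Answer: $- \frac{1074489}{53} + \frac{4 i \sqrt{2}}{3} \approx -20273.0 + 1.8856 i$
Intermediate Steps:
$T{\left(Z \right)} = \sqrt{-7 + Z}$
$I{\left(x \right)} = - \frac{x}{159}$ ($I{\left(x \right)} = \frac{x}{-159} = x \left(- \frac{1}{159}\right) = - \frac{x}{159}$)
$A{\left(S \right)} = - \frac{194}{3} + \frac{S^{2}}{3} + \frac{2 i S \sqrt{2}}{3}$ ($A{\left(S \right)} = -4 + \frac{\left(S^{2} + \sqrt{-7 - 1} S\right) - 182}{3} = -4 + \frac{\left(S^{2} + \sqrt{-8} S\right) - 182}{3} = -4 + \frac{\left(S^{2} + 2 i \sqrt{2} S\right) - 182}{3} = -4 + \frac{\left(S^{2} + 2 i S \sqrt{2}\right) - 182}{3} = -4 + \frac{-182 + S^{2} + 2 i S \sqrt{2}}{3} = -4 + \left(- \frac{182}{3} + \frac{S^{2}}{3} + \frac{2 i S \sqrt{2}}{3}\right) = - \frac{194}{3} + \frac{S^{2}}{3} + \frac{2 i S \sqrt{2}}{3}$)
$\left(-20210 + I{\left(v{\left(7,-3 \right)} \right)}\right) + A{\left(2 \right)} = \left(-20210 - \frac{4 - -3}{159}\right) + \left(- \frac{194}{3} + \frac{2^{2}}{3} + \frac{2}{3} i 2 \sqrt{2}\right) = \left(-20210 - \frac{4 + 3}{159}\right) + \left(- \frac{194}{3} + \frac{1}{3} \cdot 4 + \frac{4 i \sqrt{2}}{3}\right) = \left(-20210 - \frac{7}{159}\right) + \left(- \frac{194}{3} + \frac{4}{3} + \frac{4 i \sqrt{2}}{3}\right) = \left(-20210 - \frac{7}{159}\right) - \left(\frac{190}{3} - \frac{4 i \sqrt{2}}{3}\right) = - \frac{3213397}{159} - \left(\frac{190}{3} - \frac{4 i \sqrt{2}}{3}\right) = - \frac{1074489}{53} + \frac{4 i \sqrt{2}}{3}$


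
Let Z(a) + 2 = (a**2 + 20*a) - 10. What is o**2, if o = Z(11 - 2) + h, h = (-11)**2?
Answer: 136900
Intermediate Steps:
h = 121
Z(a) = -12 + a**2 + 20*a (Z(a) = -2 + ((a**2 + 20*a) - 10) = -2 + (-10 + a**2 + 20*a) = -12 + a**2 + 20*a)
o = 370 (o = (-12 + (11 - 2)**2 + 20*(11 - 2)) + 121 = (-12 + 9**2 + 20*9) + 121 = (-12 + 81 + 180) + 121 = 249 + 121 = 370)
o**2 = 370**2 = 136900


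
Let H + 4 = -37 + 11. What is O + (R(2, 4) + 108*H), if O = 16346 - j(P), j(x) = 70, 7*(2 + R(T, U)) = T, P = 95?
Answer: 91240/7 ≈ 13034.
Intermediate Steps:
R(T, U) = -2 + T/7
H = -30 (H = -4 + (-37 + 11) = -4 - 26 = -30)
O = 16276 (O = 16346 - 1*70 = 16346 - 70 = 16276)
O + (R(2, 4) + 108*H) = 16276 + ((-2 + (⅐)*2) + 108*(-30)) = 16276 + ((-2 + 2/7) - 3240) = 16276 + (-12/7 - 3240) = 16276 - 22692/7 = 91240/7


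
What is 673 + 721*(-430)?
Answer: -309357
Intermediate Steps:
673 + 721*(-430) = 673 - 310030 = -309357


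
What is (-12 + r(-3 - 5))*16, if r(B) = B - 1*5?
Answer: -400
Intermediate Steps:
r(B) = -5 + B (r(B) = B - 5 = -5 + B)
(-12 + r(-3 - 5))*16 = (-12 + (-5 + (-3 - 5)))*16 = (-12 + (-5 - 8))*16 = (-12 - 13)*16 = -25*16 = -400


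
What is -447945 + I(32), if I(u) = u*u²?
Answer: -415177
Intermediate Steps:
I(u) = u³
-447945 + I(32) = -447945 + 32³ = -447945 + 32768 = -415177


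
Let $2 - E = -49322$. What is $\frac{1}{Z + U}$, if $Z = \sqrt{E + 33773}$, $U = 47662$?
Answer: $\frac{47662}{2271583147} - \frac{3 \sqrt{9233}}{2271583147} \approx 2.0855 \cdot 10^{-5}$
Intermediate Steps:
$E = 49324$ ($E = 2 - -49322 = 2 + 49322 = 49324$)
$Z = 3 \sqrt{9233}$ ($Z = \sqrt{49324 + 33773} = \sqrt{83097} = 3 \sqrt{9233} \approx 288.27$)
$\frac{1}{Z + U} = \frac{1}{3 \sqrt{9233} + 47662} = \frac{1}{47662 + 3 \sqrt{9233}}$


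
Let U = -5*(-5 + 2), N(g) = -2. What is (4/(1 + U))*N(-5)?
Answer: -½ ≈ -0.50000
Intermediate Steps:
U = 15 (U = -5*(-3) = 15)
(4/(1 + U))*N(-5) = (4/(1 + 15))*(-2) = (4/16)*(-2) = (4*(1/16))*(-2) = (¼)*(-2) = -½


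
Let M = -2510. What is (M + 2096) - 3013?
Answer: -3427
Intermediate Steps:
(M + 2096) - 3013 = (-2510 + 2096) - 3013 = -414 - 3013 = -3427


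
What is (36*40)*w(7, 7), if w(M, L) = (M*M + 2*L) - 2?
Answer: 87840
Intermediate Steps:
w(M, L) = -2 + M² + 2*L (w(M, L) = (M² + 2*L) - 2 = -2 + M² + 2*L)
(36*40)*w(7, 7) = (36*40)*(-2 + 7² + 2*7) = 1440*(-2 + 49 + 14) = 1440*61 = 87840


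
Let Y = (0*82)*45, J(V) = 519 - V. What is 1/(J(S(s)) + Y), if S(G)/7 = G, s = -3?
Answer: 1/540 ≈ 0.0018519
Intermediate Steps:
S(G) = 7*G
Y = 0 (Y = 0*45 = 0)
1/(J(S(s)) + Y) = 1/((519 - 7*(-3)) + 0) = 1/((519 - 1*(-21)) + 0) = 1/((519 + 21) + 0) = 1/(540 + 0) = 1/540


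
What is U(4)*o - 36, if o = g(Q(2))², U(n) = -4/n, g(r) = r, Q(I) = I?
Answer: -40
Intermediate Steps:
o = 4 (o = 2² = 4)
U(4)*o - 36 = -4/4*4 - 36 = -4*¼*4 - 36 = -1*4 - 36 = -4 - 36 = -40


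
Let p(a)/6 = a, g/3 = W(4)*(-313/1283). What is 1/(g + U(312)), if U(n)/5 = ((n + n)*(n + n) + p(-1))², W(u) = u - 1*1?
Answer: 1283/972571715110683 ≈ 1.3192e-12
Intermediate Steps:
W(u) = -1 + u (W(u) = u - 1 = -1 + u)
g = -2817/1283 (g = 3*((-1 + 4)*(-313/1283)) = 3*(3*(-313*1/1283)) = 3*(3*(-313/1283)) = 3*(-939/1283) = -2817/1283 ≈ -2.1956)
p(a) = 6*a
U(n) = 5*(-6 + 4*n²)² (U(n) = 5*((n + n)*(n + n) + 6*(-1))² = 5*((2*n)*(2*n) - 6)² = 5*(4*n² - 6)² = 5*(-6 + 4*n²)²)
1/(g + U(312)) = 1/(-2817/1283 + 20*(-3 + 2*312²)²) = 1/(-2817/1283 + 20*(-3 + 2*97344)²) = 1/(-2817/1283 + 20*(-3 + 194688)²) = 1/(-2817/1283 + 20*194685²) = 1/(-2817/1283 + 20*37902249225) = 1/(-2817/1283 + 758044984500) = 1/(972571715110683/1283) = 1283/972571715110683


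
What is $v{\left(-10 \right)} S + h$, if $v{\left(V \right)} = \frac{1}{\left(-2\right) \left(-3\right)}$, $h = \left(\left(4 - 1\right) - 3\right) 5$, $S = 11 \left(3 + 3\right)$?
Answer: $11$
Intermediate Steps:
$S = 66$ ($S = 11 \cdot 6 = 66$)
$h = 0$ ($h = \left(\left(4 - 1\right) - 3\right) 5 = \left(3 - 3\right) 5 = 0 \cdot 5 = 0$)
$v{\left(V \right)} = \frac{1}{6}$
$v{\left(-10 \right)} S + h = \frac{1}{6} \cdot 66 + 0 = 11 + 0 = 11$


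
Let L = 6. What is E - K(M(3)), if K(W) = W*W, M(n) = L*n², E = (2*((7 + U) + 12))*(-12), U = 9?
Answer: -3588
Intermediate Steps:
E = -672 (E = (2*((7 + 9) + 12))*(-12) = (2*(16 + 12))*(-12) = (2*28)*(-12) = 56*(-12) = -672)
M(n) = 6*n²
K(W) = W²
E - K(M(3)) = -672 - (6*3²)² = -672 - (6*9)² = -672 - 1*54² = -672 - 1*2916 = -672 - 2916 = -3588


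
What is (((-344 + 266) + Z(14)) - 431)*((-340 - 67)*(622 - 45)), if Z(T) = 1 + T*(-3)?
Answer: 129161450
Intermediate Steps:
Z(T) = 1 - 3*T
(((-344 + 266) + Z(14)) - 431)*((-340 - 67)*(622 - 45)) = (((-344 + 266) + (1 - 3*14)) - 431)*((-340 - 67)*(622 - 45)) = ((-78 + (1 - 42)) - 431)*(-407*577) = ((-78 - 41) - 431)*(-234839) = (-119 - 431)*(-234839) = -550*(-234839) = 129161450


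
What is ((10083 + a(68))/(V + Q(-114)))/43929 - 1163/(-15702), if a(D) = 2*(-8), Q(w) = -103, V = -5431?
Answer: 23547568082/318100388031 ≈ 0.074026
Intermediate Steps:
a(D) = -16
((10083 + a(68))/(V + Q(-114)))/43929 - 1163/(-15702) = ((10083 - 16)/(-5431 - 103))/43929 - 1163/(-15702) = (10067/(-5534))*(1/43929) - 1163*(-1/15702) = (10067*(-1/5534))*(1/43929) + 1163/15702 = -10067/5534*1/43929 + 1163/15702 = -10067/243103086 + 1163/15702 = 23547568082/318100388031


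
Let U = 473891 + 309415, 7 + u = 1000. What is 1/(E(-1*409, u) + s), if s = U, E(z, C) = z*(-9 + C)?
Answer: 1/380850 ≈ 2.6257e-6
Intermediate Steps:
u = 993 (u = -7 + 1000 = 993)
U = 783306
s = 783306
1/(E(-1*409, u) + s) = 1/((-1*409)*(-9 + 993) + 783306) = 1/(-409*984 + 783306) = 1/(-402456 + 783306) = 1/380850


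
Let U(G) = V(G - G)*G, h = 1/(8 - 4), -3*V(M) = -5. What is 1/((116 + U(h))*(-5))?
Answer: -12/6985 ≈ -0.0017180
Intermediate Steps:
V(M) = 5/3 (V(M) = -⅓*(-5) = 5/3)
h = ¼ (h = 1/4 = ¼ ≈ 0.25000)
U(G) = 5*G/3
1/((116 + U(h))*(-5)) = 1/((116 + (5/3)*(¼))*(-5)) = 1/((116 + 5/12)*(-5)) = 1/((1397/12)*(-5)) = 1/(-6985/12) = -12/6985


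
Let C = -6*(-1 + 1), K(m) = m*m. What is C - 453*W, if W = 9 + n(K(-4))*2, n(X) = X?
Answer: -18573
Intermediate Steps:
K(m) = m²
C = 0 (C = -6*0 = 0)
W = 41 (W = 9 + (-4)²*2 = 9 + 16*2 = 9 + 32 = 41)
C - 453*W = 0 - 453*41 = 0 - 18573 = -18573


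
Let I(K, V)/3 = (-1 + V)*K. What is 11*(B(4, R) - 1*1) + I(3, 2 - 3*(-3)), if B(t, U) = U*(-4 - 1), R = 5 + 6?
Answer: -526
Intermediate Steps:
R = 11
B(t, U) = -5*U (B(t, U) = U*(-5) = -5*U)
I(K, V) = 3*K*(-1 + V) (I(K, V) = 3*((-1 + V)*K) = 3*(K*(-1 + V)) = 3*K*(-1 + V))
11*(B(4, R) - 1*1) + I(3, 2 - 3*(-3)) = 11*(-5*11 - 1*1) + 3*3*(-1 + (2 - 3*(-3))) = 11*(-55 - 1) + 3*3*(-1 + (2 + 9)) = 11*(-56) + 3*3*(-1 + 11) = -616 + 3*3*10 = -616 + 90 = -526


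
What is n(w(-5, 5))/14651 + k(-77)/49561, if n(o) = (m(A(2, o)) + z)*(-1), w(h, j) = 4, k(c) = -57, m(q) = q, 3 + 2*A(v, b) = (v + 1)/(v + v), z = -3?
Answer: -5045343/5808945688 ≈ -0.00086855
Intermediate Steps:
A(v, b) = -3/2 + (1 + v)/(4*v) (A(v, b) = -3/2 + ((v + 1)/(v + v))/2 = -3/2 + ((1 + v)/((2*v)))/2 = -3/2 + ((1 + v)*(1/(2*v)))/2 = -3/2 + ((1 + v)/(2*v))/2 = -3/2 + (1 + v)/(4*v))
n(o) = 33/8 (n(o) = ((1/4)*(1 - 5*2)/2 - 3)*(-1) = ((1/4)*(1/2)*(1 - 10) - 3)*(-1) = ((1/4)*(1/2)*(-9) - 3)*(-1) = (-9/8 - 3)*(-1) = -33/8*(-1) = 33/8)
n(w(-5, 5))/14651 + k(-77)/49561 = (33/8)/14651 - 57/49561 = (33/8)*(1/14651) - 57*1/49561 = 33/117208 - 57/49561 = -5045343/5808945688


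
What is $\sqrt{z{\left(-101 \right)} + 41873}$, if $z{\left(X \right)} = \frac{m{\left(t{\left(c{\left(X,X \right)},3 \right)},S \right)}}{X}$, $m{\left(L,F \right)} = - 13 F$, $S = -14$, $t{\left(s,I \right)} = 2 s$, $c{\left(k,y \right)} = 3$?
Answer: $\frac{\sqrt{427128091}}{101} \approx 204.62$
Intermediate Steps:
$z{\left(X \right)} = \frac{182}{X}$ ($z{\left(X \right)} = \frac{\left(-13\right) \left(-14\right)}{X} = \frac{182}{X}$)
$\sqrt{z{\left(-101 \right)} + 41873} = \sqrt{\frac{182}{-101} + 41873} = \sqrt{182 \left(- \frac{1}{101}\right) + 41873} = \sqrt{- \frac{182}{101} + 41873} = \sqrt{\frac{4228991}{101}} = \frac{\sqrt{427128091}}{101}$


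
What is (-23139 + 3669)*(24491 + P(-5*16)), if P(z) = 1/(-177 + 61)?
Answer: -27656696925/58 ≈ -4.7684e+8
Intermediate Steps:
P(z) = -1/116 (P(z) = 1/(-116) = -1/116)
(-23139 + 3669)*(24491 + P(-5*16)) = (-23139 + 3669)*(24491 - 1/116) = -19470*2840955/116 = -27656696925/58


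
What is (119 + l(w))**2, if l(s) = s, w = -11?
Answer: 11664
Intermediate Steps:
(119 + l(w))**2 = (119 - 11)**2 = 108**2 = 11664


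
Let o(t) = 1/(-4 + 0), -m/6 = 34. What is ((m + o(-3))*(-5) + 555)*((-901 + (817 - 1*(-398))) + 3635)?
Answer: 24898445/4 ≈ 6.2246e+6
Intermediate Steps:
m = -204 (m = -6*34 = -204)
o(t) = -1/4 (o(t) = 1/(-4) = -1/4)
((m + o(-3))*(-5) + 555)*((-901 + (817 - 1*(-398))) + 3635) = ((-204 - 1/4)*(-5) + 555)*((-901 + (817 - 1*(-398))) + 3635) = (-817/4*(-5) + 555)*((-901 + (817 + 398)) + 3635) = (4085/4 + 555)*((-901 + 1215) + 3635) = 6305*(314 + 3635)/4 = (6305/4)*3949 = 24898445/4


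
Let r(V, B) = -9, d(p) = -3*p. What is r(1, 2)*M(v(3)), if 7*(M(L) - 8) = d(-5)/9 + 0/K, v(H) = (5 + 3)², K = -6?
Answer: -519/7 ≈ -74.143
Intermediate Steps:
v(H) = 64 (v(H) = 8² = 64)
M(L) = 173/21 (M(L) = 8 + (-3*(-5)/9 + 0/(-6))/7 = 8 + (15*(⅑) + 0*(-⅙))/7 = 8 + (5/3 + 0)/7 = 8 + (⅐)*(5/3) = 8 + 5/21 = 173/21)
r(1, 2)*M(v(3)) = -9*173/21 = -519/7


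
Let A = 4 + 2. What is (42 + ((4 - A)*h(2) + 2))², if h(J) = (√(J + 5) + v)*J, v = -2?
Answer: 2816 - 416*√7 ≈ 1715.4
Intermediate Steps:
A = 6
h(J) = J*(-2 + √(5 + J)) (h(J) = (√(J + 5) - 2)*J = (√(5 + J) - 2)*J = (-2 + √(5 + J))*J = J*(-2 + √(5 + J)))
(42 + ((4 - A)*h(2) + 2))² = (42 + ((4 - 1*6)*(2*(-2 + √(5 + 2))) + 2))² = (42 + ((4 - 6)*(2*(-2 + √7)) + 2))² = (42 + (-2*(-4 + 2*√7) + 2))² = (42 + ((8 - 4*√7) + 2))² = (42 + (10 - 4*√7))² = (52 - 4*√7)²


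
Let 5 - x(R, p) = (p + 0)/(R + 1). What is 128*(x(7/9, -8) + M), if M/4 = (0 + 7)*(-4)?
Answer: -13120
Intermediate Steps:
x(R, p) = 5 - p/(1 + R) (x(R, p) = 5 - (p + 0)/(R + 1) = 5 - p/(1 + R))
M = -112 (M = 4*((0 + 7)*(-4)) = 4*(7*(-4)) = 4*(-28) = -112)
128*(x(7/9, -8) + M) = 128*((5 - 1*(-8) + 5*(7/9))/(1 + 7/9) - 112) = 128*((5 + 8 + 5*(7*(1/9)))/(1 + 7*(1/9)) - 112) = 128*((5 + 8 + 5*(7/9))/(1 + 7/9) - 112) = 128*((5 + 8 + 35/9)/(16/9) - 112) = 128*((9/16)*(152/9) - 112) = 128*(19/2 - 112) = 128*(-205/2) = -13120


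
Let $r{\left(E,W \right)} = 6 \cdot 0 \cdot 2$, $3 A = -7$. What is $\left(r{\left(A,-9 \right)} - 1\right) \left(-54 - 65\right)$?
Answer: $119$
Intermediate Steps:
$A = - \frac{7}{3}$ ($A = \frac{1}{3} \left(-7\right) = - \frac{7}{3} \approx -2.3333$)
$r{\left(E,W \right)} = 0$ ($r{\left(E,W \right)} = 0 \cdot 2 = 0$)
$\left(r{\left(A,-9 \right)} - 1\right) \left(-54 - 65\right) = \left(0 - 1\right) \left(-54 - 65\right) = - (-54 - 65) = \left(-1\right) \left(-119\right) = 119$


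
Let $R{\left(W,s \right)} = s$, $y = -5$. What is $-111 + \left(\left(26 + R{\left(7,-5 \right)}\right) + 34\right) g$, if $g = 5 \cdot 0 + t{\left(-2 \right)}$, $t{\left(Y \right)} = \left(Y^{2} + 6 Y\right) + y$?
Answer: $-826$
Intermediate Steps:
$t{\left(Y \right)} = -5 + Y^{2} + 6 Y$ ($t{\left(Y \right)} = \left(Y^{2} + 6 Y\right) - 5 = -5 + Y^{2} + 6 Y$)
$g = -13$ ($g = 5 \cdot 0 + \left(-5 + \left(-2\right)^{2} + 6 \left(-2\right)\right) = 0 - 13 = -13$)
$-111 + \left(\left(26 + R{\left(7,-5 \right)}\right) + 34\right) g = -111 + \left(\left(26 - 5\right) + 34\right) \left(-13\right) = -111 + \left(21 + 34\right) \left(-13\right) = -111 + 55 \left(-13\right) = -111 - 715 = -826$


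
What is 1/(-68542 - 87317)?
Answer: -1/155859 ≈ -6.4161e-6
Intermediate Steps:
1/(-68542 - 87317) = 1/(-155859) = -1/155859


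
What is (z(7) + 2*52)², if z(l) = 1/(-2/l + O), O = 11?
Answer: 60949249/5625 ≈ 10835.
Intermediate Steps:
z(l) = 1/(11 - 2/l) (z(l) = 1/(-2/l + 11) = 1/(11 - 2/l))
(z(7) + 2*52)² = (7/(-2 + 11*7) + 2*52)² = (7/(-2 + 77) + 104)² = (7/75 + 104)² = (7807/75)² = 60949249/5625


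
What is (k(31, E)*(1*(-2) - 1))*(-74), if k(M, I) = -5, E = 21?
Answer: -1110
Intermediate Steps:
(k(31, E)*(1*(-2) - 1))*(-74) = -5*(1*(-2) - 1)*(-74) = -5*(-2 - 1)*(-74) = -5*(-3)*(-74) = 15*(-74) = -1110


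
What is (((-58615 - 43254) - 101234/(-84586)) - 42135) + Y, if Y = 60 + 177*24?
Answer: -5908112311/42293 ≈ -1.3969e+5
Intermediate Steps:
Y = 4308 (Y = 60 + 4248 = 4308)
(((-58615 - 43254) - 101234/(-84586)) - 42135) + Y = (((-58615 - 43254) - 101234/(-84586)) - 42135) + 4308 = ((-101869 - 101234*(-1/84586)) - 42135) + 4308 = ((-101869 + 50617/42293) - 42135) + 4308 = (-4308295000/42293 - 42135) + 4308 = -6090310555/42293 + 4308 = -5908112311/42293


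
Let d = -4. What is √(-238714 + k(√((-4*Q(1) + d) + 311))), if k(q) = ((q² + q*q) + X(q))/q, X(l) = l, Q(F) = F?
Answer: √(-238713 + 2*√303) ≈ 488.55*I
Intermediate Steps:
k(q) = (q + 2*q²)/q (k(q) = ((q² + q*q) + q)/q = ((q² + q²) + q)/q = (2*q² + q)/q = (q + 2*q²)/q)
√(-238714 + k(√((-4*Q(1) + d) + 311))) = √(-238714 + (1 + 2*√((-4*1 - 4) + 311))) = √(-238714 + (1 + 2*√((-4 - 4) + 311))) = √(-238714 + (1 + 2*√(-8 + 311))) = √(-238714 + (1 + 2*√303)) = √(-238713 + 2*√303)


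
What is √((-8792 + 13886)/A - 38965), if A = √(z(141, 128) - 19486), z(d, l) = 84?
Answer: √(-3666972809965 - 24708447*I*√19402)/9701 ≈ 0.092634 - 197.4*I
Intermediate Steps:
A = I*√19402 (A = √(84 - 19486) = √(-19402) = I*√19402 ≈ 139.29*I)
√((-8792 + 13886)/A - 38965) = √((-8792 + 13886)/((I*√19402)) - 38965) = √(5094*(-I*√19402/19402) - 38965) = √(-2547*I*√19402/9701 - 38965) = √(-38965 - 2547*I*√19402/9701)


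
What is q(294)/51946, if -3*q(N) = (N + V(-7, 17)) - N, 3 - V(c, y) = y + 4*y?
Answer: 41/77919 ≈ 0.00052619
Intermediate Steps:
V(c, y) = 3 - 5*y (V(c, y) = 3 - (y + 4*y) = 3 - 5*y)
q(N) = 82/3 (q(N) = -((N + (3 - 5*17)) - N)/3 = -((N + (3 - 85)) - N)/3 = -((N - 82) - N)/3 = -((-82 + N) - N)/3 = -⅓*(-82) = 82/3)
q(294)/51946 = (82/3)/51946 = (82/3)*(1/51946) = 41/77919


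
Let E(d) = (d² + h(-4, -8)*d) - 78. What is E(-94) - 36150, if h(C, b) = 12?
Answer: -28520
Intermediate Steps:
E(d) = -78 + d² + 12*d (E(d) = (d² + 12*d) - 78 = -78 + d² + 12*d)
E(-94) - 36150 = (-78 + (-94)² + 12*(-94)) - 36150 = (-78 + 8836 - 1128) - 36150 = 7630 - 36150 = -28520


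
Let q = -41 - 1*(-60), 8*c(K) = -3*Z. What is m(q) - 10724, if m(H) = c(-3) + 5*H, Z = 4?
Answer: -21261/2 ≈ -10631.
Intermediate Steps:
c(K) = -3/2 (c(K) = (-3*4)/8 = (⅛)*(-12) = -3/2)
q = 19 (q = -41 + 60 = 19)
m(H) = -3/2 + 5*H
m(q) - 10724 = (-3/2 + 5*19) - 10724 = (-3/2 + 95) - 10724 = 187/2 - 10724 = -21261/2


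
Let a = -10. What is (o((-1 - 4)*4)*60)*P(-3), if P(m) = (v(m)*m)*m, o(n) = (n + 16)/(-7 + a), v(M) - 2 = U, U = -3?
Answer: -2160/17 ≈ -127.06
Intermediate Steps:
v(M) = -1 (v(M) = 2 - 3 = -1)
o(n) = -16/17 - n/17 (o(n) = (n + 16)/(-7 - 10) = (16 + n)/(-17) = (16 + n)*(-1/17) = -16/17 - n/17)
P(m) = -m² (P(m) = (-m)*m = -m²)
(o((-1 - 4)*4)*60)*P(-3) = ((-16/17 - (-1 - 4)*4/17)*60)*(-1*(-3)²) = ((-16/17 - (-5)*4/17)*60)*(-1*9) = ((-16/17 - 1/17*(-20))*60)*(-9) = ((-16/17 + 20/17)*60)*(-9) = ((4/17)*60)*(-9) = (240/17)*(-9) = -2160/17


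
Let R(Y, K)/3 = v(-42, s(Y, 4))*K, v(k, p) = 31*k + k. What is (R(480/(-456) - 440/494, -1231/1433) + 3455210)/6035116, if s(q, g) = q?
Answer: 2478139661/4324160614 ≈ 0.57309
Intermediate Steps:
v(k, p) = 32*k
R(Y, K) = -4032*K (R(Y, K) = 3*((32*(-42))*K) = 3*(-1344*K) = -4032*K)
(R(480/(-456) - 440/494, -1231/1433) + 3455210)/6035116 = (-(-4963392)/1433 + 3455210)/6035116 = (-(-4963392)/1433 + 3455210)*(1/6035116) = (-4032*(-1231/1433) + 3455210)*(1/6035116) = (4963392/1433 + 3455210)*(1/6035116) = (4956279322/1433)*(1/6035116) = 2478139661/4324160614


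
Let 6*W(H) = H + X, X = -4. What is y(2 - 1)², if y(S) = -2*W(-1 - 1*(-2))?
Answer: 1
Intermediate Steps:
W(H) = -⅔ + H/6 (W(H) = (H - 4)/6 = (-4 + H)/6 = -⅔ + H/6)
y(S) = 1 (y(S) = -2*(-⅔ + (-1 - 1*(-2))/6) = -2*(-⅔ + (-1 + 2)/6) = -2*(-⅔ + (⅙)*1) = -2*(-⅔ + ⅙) = -2*(-½) = 1)
y(2 - 1)² = 1² = 1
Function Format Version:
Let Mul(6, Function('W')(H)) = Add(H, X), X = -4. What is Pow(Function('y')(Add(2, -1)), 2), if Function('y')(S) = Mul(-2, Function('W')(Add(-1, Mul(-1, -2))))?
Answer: 1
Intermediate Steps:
Function('W')(H) = Add(Rational(-2, 3), Mul(Rational(1, 6), H)) (Function('W')(H) = Mul(Rational(1, 6), Add(H, -4)) = Mul(Rational(1, 6), Add(-4, H)) = Add(Rational(-2, 3), Mul(Rational(1, 6), H)))
Function('y')(S) = 1 (Function('y')(S) = Mul(-2, Add(Rational(-2, 3), Mul(Rational(1, 6), Add(-1, Mul(-1, -2))))) = Mul(-2, Add(Rational(-2, 3), Mul(Rational(1, 6), Add(-1, 2)))) = Mul(-2, Add(Rational(-2, 3), Mul(Rational(1, 6), 1))) = Mul(-2, Add(Rational(-2, 3), Rational(1, 6))) = Mul(-2, Rational(-1, 2)) = 1)
Pow(Function('y')(Add(2, -1)), 2) = Pow(1, 2) = 1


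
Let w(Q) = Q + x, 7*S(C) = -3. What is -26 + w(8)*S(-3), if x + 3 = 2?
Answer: -29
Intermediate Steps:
x = -1 (x = -3 + 2 = -1)
S(C) = -3/7 (S(C) = (1/7)*(-3) = -3/7)
w(Q) = -1 + Q (w(Q) = Q - 1 = -1 + Q)
-26 + w(8)*S(-3) = -26 + (-1 + 8)*(-3/7) = -26 + 7*(-3/7) = -26 - 3 = -29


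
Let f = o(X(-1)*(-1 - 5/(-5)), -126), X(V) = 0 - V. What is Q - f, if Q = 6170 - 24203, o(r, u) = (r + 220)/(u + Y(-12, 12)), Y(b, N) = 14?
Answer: -504869/28 ≈ -18031.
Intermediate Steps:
X(V) = -V
o(r, u) = (220 + r)/(14 + u) (o(r, u) = (r + 220)/(u + 14) = (220 + r)/(14 + u))
Q = -18033
f = -55/28 (f = (220 + (-1*(-1))*(-1 - 5/(-5)))/(14 - 126) = (220 + 1*(-1 - 5*(-⅕)))/(-112) = -(220 + 1*(-1 + 1))/112 = -(220 + 1*0)/112 = -(220 + 0)/112 = -1/112*220 = -55/28 ≈ -1.9643)
Q - f = -18033 - 1*(-55/28) = -18033 + 55/28 = -504869/28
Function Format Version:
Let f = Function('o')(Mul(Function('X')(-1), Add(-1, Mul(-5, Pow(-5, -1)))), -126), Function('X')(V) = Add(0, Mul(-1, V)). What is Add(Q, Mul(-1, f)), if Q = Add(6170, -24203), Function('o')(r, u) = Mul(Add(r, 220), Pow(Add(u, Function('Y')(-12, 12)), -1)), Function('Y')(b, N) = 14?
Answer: Rational(-504869, 28) ≈ -18031.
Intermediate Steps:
Function('X')(V) = Mul(-1, V)
Function('o')(r, u) = Mul(Pow(Add(14, u), -1), Add(220, r)) (Function('o')(r, u) = Mul(Add(r, 220), Pow(Add(u, 14), -1)) = Mul(Add(220, r), Pow(Add(14, u), -1)) = Mul(Pow(Add(14, u), -1), Add(220, r)))
Q = -18033
f = Rational(-55, 28) (f = Mul(Pow(Add(14, -126), -1), Add(220, Mul(Mul(-1, -1), Add(-1, Mul(-5, Pow(-5, -1)))))) = Mul(Pow(-112, -1), Add(220, Mul(1, Add(-1, Mul(-5, Rational(-1, 5)))))) = Mul(Rational(-1, 112), Add(220, Mul(1, Add(-1, 1)))) = Mul(Rational(-1, 112), Add(220, Mul(1, 0))) = Mul(Rational(-1, 112), Add(220, 0)) = Mul(Rational(-1, 112), 220) = Rational(-55, 28) ≈ -1.9643)
Add(Q, Mul(-1, f)) = Add(-18033, Mul(-1, Rational(-55, 28))) = Add(-18033, Rational(55, 28)) = Rational(-504869, 28)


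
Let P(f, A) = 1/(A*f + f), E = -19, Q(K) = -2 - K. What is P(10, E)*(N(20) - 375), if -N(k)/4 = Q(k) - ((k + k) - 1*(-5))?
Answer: 107/180 ≈ 0.59444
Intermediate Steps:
N(k) = 28 + 12*k (N(k) = -4*((-2 - k) - ((k + k) - 1*(-5))) = -4*((-2 - k) - (2*k + 5)) = -4*((-2 - k) - (5 + 2*k)) = -4*((-2 - k) + (-5 - 2*k)) = -4*(-7 - 3*k) = 28 + 12*k)
P(f, A) = 1/(f + A*f)
P(10, E)*(N(20) - 375) = (1/(10*(1 - 19)))*((28 + 12*20) - 375) = ((1/10)/(-18))*((28 + 240) - 375) = ((1/10)*(-1/18))*(268 - 375) = -1/180*(-107) = 107/180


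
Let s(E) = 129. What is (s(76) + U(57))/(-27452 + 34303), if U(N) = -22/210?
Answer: 13534/719355 ≈ 0.018814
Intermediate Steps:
U(N) = -11/105 (U(N) = -22*1/210 = -11/105)
(s(76) + U(57))/(-27452 + 34303) = (129 - 11/105)/(-27452 + 34303) = (13534/105)/6851 = (13534/105)*(1/6851) = 13534/719355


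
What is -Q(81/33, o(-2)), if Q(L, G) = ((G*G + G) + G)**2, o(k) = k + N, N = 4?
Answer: -64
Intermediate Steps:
o(k) = 4 + k (o(k) = k + 4 = 4 + k)
Q(L, G) = (G**2 + 2*G)**2 (Q(L, G) = ((G**2 + G) + G)**2 = ((G + G**2) + G)**2 = (G**2 + 2*G)**2)
-Q(81/33, o(-2)) = -(4 - 2)**2*(2 + (4 - 2))**2 = -2**2*(2 + 2)**2 = -4*4**2 = -4*16 = -1*64 = -64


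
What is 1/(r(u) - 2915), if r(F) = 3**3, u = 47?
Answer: -1/2888 ≈ -0.00034626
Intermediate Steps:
r(F) = 27
1/(r(u) - 2915) = 1/(27 - 2915) = 1/(-2888) = -1/2888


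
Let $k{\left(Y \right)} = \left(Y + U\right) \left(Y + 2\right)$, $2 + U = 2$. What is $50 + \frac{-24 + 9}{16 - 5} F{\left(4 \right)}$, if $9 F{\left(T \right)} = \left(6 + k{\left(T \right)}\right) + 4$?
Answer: $\frac{1480}{33} \approx 44.849$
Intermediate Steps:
$U = 0$ ($U = -2 + 2 = 0$)
$k{\left(Y \right)} = Y \left(2 + Y\right)$ ($k{\left(Y \right)} = \left(Y + 0\right) \left(Y + 2\right) = Y \left(2 + Y\right)$)
$F{\left(T \right)} = \frac{10}{9} + \frac{T \left(2 + T\right)}{9}$ ($F{\left(T \right)} = \frac{\left(6 + T \left(2 + T\right)\right) + 4}{9} = \frac{10 + T \left(2 + T\right)}{9} = \frac{10}{9} + \frac{T \left(2 + T\right)}{9}$)
$50 + \frac{-24 + 9}{16 - 5} F{\left(4 \right)} = 50 + \frac{-24 + 9}{16 - 5} \left(\frac{10}{9} + \frac{4^{2}}{9} + \frac{2}{9} \cdot 4\right) = 50 + - \frac{15}{11} \left(\frac{10}{9} + \frac{1}{9} \cdot 16 + \frac{8}{9}\right) = 50 + \left(-15\right) \frac{1}{11} \left(\frac{10}{9} + \frac{16}{9} + \frac{8}{9}\right) = 50 - \frac{170}{33} = \frac{1480}{33}$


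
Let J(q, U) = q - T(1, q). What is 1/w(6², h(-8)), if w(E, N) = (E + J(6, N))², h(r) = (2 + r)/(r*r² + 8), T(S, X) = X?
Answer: 1/1296 ≈ 0.00077160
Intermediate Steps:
J(q, U) = 0 (J(q, U) = q - q = 0)
h(r) = (2 + r)/(8 + r³) (h(r) = (2 + r)/(r³ + 8) = (2 + r)/(8 + r³))
w(E, N) = E² (w(E, N) = (E + 0)² = E²)
1/w(6², h(-8)) = 1/((6²)²) = 1/(36²) = 1/1296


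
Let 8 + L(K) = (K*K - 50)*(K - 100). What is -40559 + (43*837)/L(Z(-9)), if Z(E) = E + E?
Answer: -437238017/10780 ≈ -40560.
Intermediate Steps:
Z(E) = 2*E
L(K) = -8 + (-100 + K)*(-50 + K²) (L(K) = -8 + (K*K - 50)*(K - 100) = -8 + (K² - 50)*(-100 + K) = -8 + (-50 + K²)*(-100 + K) = -8 + (-100 + K)*(-50 + K²))
-40559 + (43*837)/L(Z(-9)) = -40559 + (43*837)/(4992 + (2*(-9))³ - 100*(2*(-9))² - 100*(-9)) = -40559 + 35991/(4992 + (-18)³ - 100*(-18)² - 50*(-18)) = -40559 + 35991/(4992 - 5832 - 100*324 + 900) = -40559 + 35991/(4992 - 5832 - 32400 + 900) = -40559 + 35991/(-32340) = -40559 + 35991*(-1/32340) = -40559 - 11997/10780 = -437238017/10780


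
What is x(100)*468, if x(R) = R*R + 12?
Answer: 4685616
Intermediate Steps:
x(R) = 12 + R² (x(R) = R² + 12 = 12 + R²)
x(100)*468 = (12 + 100²)*468 = (12 + 10000)*468 = 10012*468 = 4685616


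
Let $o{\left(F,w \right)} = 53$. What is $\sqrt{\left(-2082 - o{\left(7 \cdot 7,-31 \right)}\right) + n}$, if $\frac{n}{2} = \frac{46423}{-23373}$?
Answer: $\frac{i \sqrt{2649692653}}{1113} \approx 46.249 i$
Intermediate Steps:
$n = - \frac{92846}{23373}$ ($n = 2 \frac{46423}{-23373} = 2 \cdot 46423 \left(- \frac{1}{23373}\right) = 2 \left(- \frac{46423}{23373}\right) = - \frac{92846}{23373} \approx -3.9724$)
$\sqrt{\left(-2082 - o{\left(7 \cdot 7,-31 \right)}\right) + n} = \sqrt{\left(-2082 - 53\right) - \frac{92846}{23373}} = \sqrt{-2135 - \frac{92846}{23373}} = \sqrt{- \frac{49994201}{23373}} = \frac{i \sqrt{2649692653}}{1113}$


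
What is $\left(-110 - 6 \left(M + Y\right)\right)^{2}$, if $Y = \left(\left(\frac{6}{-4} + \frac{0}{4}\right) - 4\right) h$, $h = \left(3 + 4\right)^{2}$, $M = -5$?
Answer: $2362369$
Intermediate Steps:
$h = 49$ ($h = 7^{2} = 49$)
$Y = - \frac{539}{2}$ ($Y = \left(\left(\frac{6}{-4} + \frac{0}{4}\right) - 4\right) 49 = \left(\left(6 \left(- \frac{1}{4}\right) + 0 \cdot \frac{1}{4}\right) - 4\right) 49 = \left(\left(- \frac{3}{2} + 0\right) - 4\right) 49 = \left(- \frac{3}{2} - 4\right) 49 = \left(- \frac{11}{2}\right) 49 = - \frac{539}{2} \approx -269.5$)
$\left(-110 - 6 \left(M + Y\right)\right)^{2} = \left(-110 - 6 \left(-5 - \frac{539}{2}\right)\right)^{2} = \left(-110 - -1647\right)^{2} = \left(-110 + 1647\right)^{2} = 1537^{2} = 2362369$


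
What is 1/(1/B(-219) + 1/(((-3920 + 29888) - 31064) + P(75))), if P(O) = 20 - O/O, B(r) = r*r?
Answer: -243497997/42884 ≈ -5678.1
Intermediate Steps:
B(r) = r²
P(O) = 19 (P(O) = 20 - 1*1 = 20 - 1 = 19)
1/(1/B(-219) + 1/(((-3920 + 29888) - 31064) + P(75))) = 1/(1/((-219)²) + 1/(((-3920 + 29888) - 31064) + 19)) = 1/(1/47961 + 1/((25968 - 31064) + 19)) = 1/(1/47961 + 1/(-5096 + 19)) = 1/(1/47961 + 1/(-5077)) = 1/(1/47961 - 1/5077) = 1/(-42884/243497997) = -243497997/42884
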